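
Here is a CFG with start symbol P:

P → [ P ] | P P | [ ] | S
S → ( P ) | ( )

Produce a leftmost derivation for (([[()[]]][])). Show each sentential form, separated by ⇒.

P ⇒ S ⇒ (P) ⇒ (S) ⇒ ((P)) ⇒ ((PP)) ⇒ (([P]P)) ⇒ (([[P]]P)) ⇒ (([[PP]]P)) ⇒ (([[SP]]P)) ⇒ (([[()P]]P)) ⇒ (([[()[]]]P)) ⇒ (([[()[]]][]))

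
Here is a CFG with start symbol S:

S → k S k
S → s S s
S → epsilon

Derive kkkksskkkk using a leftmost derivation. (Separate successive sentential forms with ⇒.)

S ⇒ kSk   [S → k S k]
kSk ⇒ kkSkk   [S → k S k]
kkSkk ⇒ kkkSkkk   [S → k S k]
kkkSkkk ⇒ kkkkSkkkk   [S → k S k]
kkkkSkkkk ⇒ kkkksSskkkk   [S → s S s]
kkkksSskkkk ⇒ kkkksskkkk   [S → epsilon]

S⇒kSk⇒kkSkk⇒kkkSkkk⇒kkkkSkkkk⇒kkkksSskkkk⇒kkkksskkkk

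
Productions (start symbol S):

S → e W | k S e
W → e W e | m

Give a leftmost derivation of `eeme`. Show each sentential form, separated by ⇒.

S ⇒ eW ⇒ eeWe ⇒ eeme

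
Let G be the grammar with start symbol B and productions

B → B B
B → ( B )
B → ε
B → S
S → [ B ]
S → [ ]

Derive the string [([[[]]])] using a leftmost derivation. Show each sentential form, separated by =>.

B => BB => SB => [B]B => [(B)]B => [(S)]B => [([B])]B => [([S])]B => [([[B]])]B => [([[S]])]B => [([[[B]]])]B => [([[[]]])]B => [([[[]]])]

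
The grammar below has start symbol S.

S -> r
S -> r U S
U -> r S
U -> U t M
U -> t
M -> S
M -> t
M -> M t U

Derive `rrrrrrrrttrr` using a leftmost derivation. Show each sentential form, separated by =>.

S=>rUS=>rrSS=>rrrUSS=>rrrUtMSS=>rrrrStMSS=>rrrrrUStMSS=>rrrrrrSStMSS=>rrrrrrrStMSS=>rrrrrrrrtMSS=>rrrrrrrrttSS=>rrrrrrrrttrS=>rrrrrrrrttrr

S => rUS   [S -> r U S]
rUS => rrSS   [U -> r S]
rrSS => rrrUSS   [S -> r U S]
rrrUSS => rrrUtMSS   [U -> U t M]
rrrUtMSS => rrrrStMSS   [U -> r S]
rrrrStMSS => rrrrrUStMSS   [S -> r U S]
rrrrrUStMSS => rrrrrrSStMSS   [U -> r S]
rrrrrrSStMSS => rrrrrrrStMSS   [S -> r]
rrrrrrrStMSS => rrrrrrrrtMSS   [S -> r]
rrrrrrrrtMSS => rrrrrrrrttSS   [M -> t]
rrrrrrrrttSS => rrrrrrrrttrS   [S -> r]
rrrrrrrrttrS => rrrrrrrrttrr   [S -> r]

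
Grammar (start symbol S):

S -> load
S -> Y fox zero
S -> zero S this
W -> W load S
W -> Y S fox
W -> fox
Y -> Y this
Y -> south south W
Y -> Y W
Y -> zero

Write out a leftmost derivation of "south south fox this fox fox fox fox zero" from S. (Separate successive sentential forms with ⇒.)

S ⇒ Y fox zero ⇒ Y W fox zero ⇒ Y W W fox zero ⇒ Y W W W fox zero ⇒ Y this W W W fox zero ⇒ south south W this W W W fox zero ⇒ south south fox this W W W fox zero ⇒ south south fox this fox W W fox zero ⇒ south south fox this fox fox W fox zero ⇒ south south fox this fox fox fox fox zero

S ⇒ Y fox zero   [S -> Y fox zero]
Y fox zero ⇒ Y W fox zero   [Y -> Y W]
Y W fox zero ⇒ Y W W fox zero   [Y -> Y W]
Y W W fox zero ⇒ Y W W W fox zero   [Y -> Y W]
Y W W W fox zero ⇒ Y this W W W fox zero   [Y -> Y this]
Y this W W W fox zero ⇒ south south W this W W W fox zero   [Y -> south south W]
south south W this W W W fox zero ⇒ south south fox this W W W fox zero   [W -> fox]
south south fox this W W W fox zero ⇒ south south fox this fox W W fox zero   [W -> fox]
south south fox this fox W W fox zero ⇒ south south fox this fox fox W fox zero   [W -> fox]
south south fox this fox fox W fox zero ⇒ south south fox this fox fox fox fox zero   [W -> fox]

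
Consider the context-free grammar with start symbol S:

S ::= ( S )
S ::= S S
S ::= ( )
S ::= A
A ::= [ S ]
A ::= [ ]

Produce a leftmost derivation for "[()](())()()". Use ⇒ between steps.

S ⇒ SS   [S ::= S S]
SS ⇒ SSS   [S ::= S S]
SSS ⇒ ASS   [S ::= A]
ASS ⇒ [S]SS   [A ::= [ S ]]
[S]SS ⇒ [()]SS   [S ::= ( )]
[()]SS ⇒ [()]SSS   [S ::= S S]
[()]SSS ⇒ [()](S)SS   [S ::= ( S )]
[()](S)SS ⇒ [()](())SS   [S ::= ( )]
[()](())SS ⇒ [()](())()S   [S ::= ( )]
[()](())()S ⇒ [()](())()()   [S ::= ( )]

S ⇒ SS ⇒ SSS ⇒ ASS ⇒ [S]SS ⇒ [()]SS ⇒ [()]SSS ⇒ [()](S)SS ⇒ [()](())SS ⇒ [()](())()S ⇒ [()](())()()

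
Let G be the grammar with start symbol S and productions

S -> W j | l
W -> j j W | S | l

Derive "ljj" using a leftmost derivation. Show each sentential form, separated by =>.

S=>Wj=>Sj=>Wjj=>ljj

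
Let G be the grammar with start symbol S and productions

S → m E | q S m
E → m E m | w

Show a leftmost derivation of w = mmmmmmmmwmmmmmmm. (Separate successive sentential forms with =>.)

S => mE => mmEm => mmmEmm => mmmmEmmm => mmmmmEmmmm => mmmmmmEmmmmm => mmmmmmmEmmmmmm => mmmmmmmmEmmmmmmm => mmmmmmmmwmmmmmmm

S => mE   [S → m E]
mE => mmEm   [E → m E m]
mmEm => mmmEmm   [E → m E m]
mmmEmm => mmmmEmmm   [E → m E m]
mmmmEmmm => mmmmmEmmmm   [E → m E m]
mmmmmEmmmm => mmmmmmEmmmmm   [E → m E m]
mmmmmmEmmmmm => mmmmmmmEmmmmmm   [E → m E m]
mmmmmmmEmmmmmm => mmmmmmmmEmmmmmmm   [E → m E m]
mmmmmmmmEmmmmmmm => mmmmmmmmwmmmmmmm   [E → w]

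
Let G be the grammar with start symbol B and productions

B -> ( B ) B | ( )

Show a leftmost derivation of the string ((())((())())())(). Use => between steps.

B=>(B)B=>((B)B)B=>((())B)B=>((())(B)B)B=>((())((B)B)B)B=>((())((())B)B)B=>((())((())())B)B=>((())((())())())B=>((())((())())())()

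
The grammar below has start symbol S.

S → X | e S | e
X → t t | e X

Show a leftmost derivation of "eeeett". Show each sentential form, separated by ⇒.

S ⇒ eS   [S → e S]
eS ⇒ eX   [S → X]
eX ⇒ eeX   [X → e X]
eeX ⇒ eeeX   [X → e X]
eeeX ⇒ eeeeX   [X → e X]
eeeeX ⇒ eeeett   [X → t t]

S ⇒ eS ⇒ eX ⇒ eeX ⇒ eeeX ⇒ eeeeX ⇒ eeeett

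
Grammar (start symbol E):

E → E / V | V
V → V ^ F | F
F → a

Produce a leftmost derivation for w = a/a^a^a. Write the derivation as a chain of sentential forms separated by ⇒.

E ⇒ E/V ⇒ V/V ⇒ F/V ⇒ a/V ⇒ a/V^F ⇒ a/V^F^F ⇒ a/F^F^F ⇒ a/a^F^F ⇒ a/a^a^F ⇒ a/a^a^a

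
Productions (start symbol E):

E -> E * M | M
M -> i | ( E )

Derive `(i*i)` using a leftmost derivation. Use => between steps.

E => M => (E) => (E*M) => (M*M) => (i*M) => (i*i)

E => M   [E -> M]
M => (E)   [M -> ( E )]
(E) => (E*M)   [E -> E * M]
(E*M) => (M*M)   [E -> M]
(M*M) => (i*M)   [M -> i]
(i*M) => (i*i)   [M -> i]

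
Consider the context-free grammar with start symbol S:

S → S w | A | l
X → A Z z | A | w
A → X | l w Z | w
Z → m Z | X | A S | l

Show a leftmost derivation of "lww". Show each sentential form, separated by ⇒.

S ⇒ A   [S → A]
A ⇒ lwZ   [A → l w Z]
lwZ ⇒ lwX   [Z → X]
lwX ⇒ lww   [X → w]

S⇒A⇒lwZ⇒lwX⇒lww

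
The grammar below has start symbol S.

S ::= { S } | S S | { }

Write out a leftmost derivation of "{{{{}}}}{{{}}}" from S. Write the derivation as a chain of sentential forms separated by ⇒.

S⇒SS⇒{S}S⇒{{S}}S⇒{{{S}}}S⇒{{{{}}}}S⇒{{{{}}}}{S}⇒{{{{}}}}{{S}}⇒{{{{}}}}{{{}}}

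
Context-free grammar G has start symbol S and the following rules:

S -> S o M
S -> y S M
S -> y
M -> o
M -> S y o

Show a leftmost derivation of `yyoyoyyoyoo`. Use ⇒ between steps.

S ⇒ ySM ⇒ ySoMM ⇒ yyoMM ⇒ yyoSyoM ⇒ yyoSoMyoM ⇒ yyoyoMyoM ⇒ yyoyoSyoyoM ⇒ yyoyoyyoyoM ⇒ yyoyoyyoyoo

S ⇒ ySM   [S -> y S M]
ySM ⇒ ySoMM   [S -> S o M]
ySoMM ⇒ yyoMM   [S -> y]
yyoMM ⇒ yyoSyoM   [M -> S y o]
yyoSyoM ⇒ yyoSoMyoM   [S -> S o M]
yyoSoMyoM ⇒ yyoyoMyoM   [S -> y]
yyoyoMyoM ⇒ yyoyoSyoyoM   [M -> S y o]
yyoyoSyoyoM ⇒ yyoyoyyoyoM   [S -> y]
yyoyoyyoyoM ⇒ yyoyoyyoyoo   [M -> o]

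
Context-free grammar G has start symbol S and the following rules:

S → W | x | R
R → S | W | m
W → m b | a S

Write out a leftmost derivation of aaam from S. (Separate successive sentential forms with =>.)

S=>W=>aS=>aW=>aaS=>aaW=>aaaS=>aaaR=>aaam

S => W   [S → W]
W => aS   [W → a S]
aS => aW   [S → W]
aW => aaS   [W → a S]
aaS => aaW   [S → W]
aaW => aaaS   [W → a S]
aaaS => aaaR   [S → R]
aaaR => aaam   [R → m]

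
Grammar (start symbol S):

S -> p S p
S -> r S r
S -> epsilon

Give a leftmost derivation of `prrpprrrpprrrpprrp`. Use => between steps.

S => pSp => prSrp => prrSrrp => prrpSprrp => prrppSpprrp => prrpprSrpprrp => prrpprrSrrpprrp => prrpprrrSrrrpprrp => prrpprrrpSprrrpprrp => prrpprrrpprrrpprrp

S => pSp   [S -> p S p]
pSp => prSrp   [S -> r S r]
prSrp => prrSrrp   [S -> r S r]
prrSrrp => prrpSprrp   [S -> p S p]
prrpSprrp => prrppSpprrp   [S -> p S p]
prrppSpprrp => prrpprSrpprrp   [S -> r S r]
prrpprSrpprrp => prrpprrSrrpprrp   [S -> r S r]
prrpprrSrrpprrp => prrpprrrSrrrpprrp   [S -> r S r]
prrpprrrSrrrpprrp => prrpprrrpSprrrpprrp   [S -> p S p]
prrpprrrpSprrrpprrp => prrpprrrpprrrpprrp   [S -> epsilon]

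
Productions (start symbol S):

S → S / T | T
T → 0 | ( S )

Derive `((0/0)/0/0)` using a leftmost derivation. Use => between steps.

S => T => (S) => (S/T) => (S/T/T) => (T/T/T) => ((S)/T/T) => ((S/T)/T/T) => ((T/T)/T/T) => ((0/T)/T/T) => ((0/0)/T/T) => ((0/0)/0/T) => ((0/0)/0/0)

S => T   [S → T]
T => (S)   [T → ( S )]
(S) => (S/T)   [S → S / T]
(S/T) => (S/T/T)   [S → S / T]
(S/T/T) => (T/T/T)   [S → T]
(T/T/T) => ((S)/T/T)   [T → ( S )]
((S)/T/T) => ((S/T)/T/T)   [S → S / T]
((S/T)/T/T) => ((T/T)/T/T)   [S → T]
((T/T)/T/T) => ((0/T)/T/T)   [T → 0]
((0/T)/T/T) => ((0/0)/T/T)   [T → 0]
((0/0)/T/T) => ((0/0)/0/T)   [T → 0]
((0/0)/0/T) => ((0/0)/0/0)   [T → 0]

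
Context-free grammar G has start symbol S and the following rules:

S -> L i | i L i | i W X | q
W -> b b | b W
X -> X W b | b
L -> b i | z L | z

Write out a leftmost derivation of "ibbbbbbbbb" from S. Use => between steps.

S=>iWX=>ibWX=>ibbWX=>ibbbWX=>ibbbbWX=>ibbbbbWX=>ibbbbbbWX=>ibbbbbbbbX=>ibbbbbbbbb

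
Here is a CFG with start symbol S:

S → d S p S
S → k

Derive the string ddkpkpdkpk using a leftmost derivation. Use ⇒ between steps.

S ⇒ dSpS ⇒ ddSpSpS ⇒ ddkpSpS ⇒ ddkpkpS ⇒ ddkpkpdSpS ⇒ ddkpkpdkpS ⇒ ddkpkpdkpk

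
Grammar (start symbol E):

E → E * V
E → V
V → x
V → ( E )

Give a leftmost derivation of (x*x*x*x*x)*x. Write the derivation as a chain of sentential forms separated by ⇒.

E⇒E*V⇒V*V⇒(E)*V⇒(E*V)*V⇒(E*V*V)*V⇒(E*V*V*V)*V⇒(E*V*V*V*V)*V⇒(V*V*V*V*V)*V⇒(x*V*V*V*V)*V⇒(x*x*V*V*V)*V⇒(x*x*x*V*V)*V⇒(x*x*x*x*V)*V⇒(x*x*x*x*x)*V⇒(x*x*x*x*x)*x

E ⇒ E*V   [E → E * V]
E*V ⇒ V*V   [E → V]
V*V ⇒ (E)*V   [V → ( E )]
(E)*V ⇒ (E*V)*V   [E → E * V]
(E*V)*V ⇒ (E*V*V)*V   [E → E * V]
(E*V*V)*V ⇒ (E*V*V*V)*V   [E → E * V]
(E*V*V*V)*V ⇒ (E*V*V*V*V)*V   [E → E * V]
(E*V*V*V*V)*V ⇒ (V*V*V*V*V)*V   [E → V]
(V*V*V*V*V)*V ⇒ (x*V*V*V*V)*V   [V → x]
(x*V*V*V*V)*V ⇒ (x*x*V*V*V)*V   [V → x]
(x*x*V*V*V)*V ⇒ (x*x*x*V*V)*V   [V → x]
(x*x*x*V*V)*V ⇒ (x*x*x*x*V)*V   [V → x]
(x*x*x*x*V)*V ⇒ (x*x*x*x*x)*V   [V → x]
(x*x*x*x*x)*V ⇒ (x*x*x*x*x)*x   [V → x]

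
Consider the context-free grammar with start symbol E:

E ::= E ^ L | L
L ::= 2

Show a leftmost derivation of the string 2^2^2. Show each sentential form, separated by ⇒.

E⇒E^L⇒E^L^L⇒L^L^L⇒2^L^L⇒2^2^L⇒2^2^2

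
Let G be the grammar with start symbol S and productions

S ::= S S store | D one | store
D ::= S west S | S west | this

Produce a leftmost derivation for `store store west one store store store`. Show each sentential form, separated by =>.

S => S S store => store S store => store S S store store => store D one S store store => store S west one S store store => store store west one S store store => store store west one store store store

S => S S store   [S ::= S S store]
S S store => store S store   [S ::= store]
store S store => store S S store store   [S ::= S S store]
store S S store store => store D one S store store   [S ::= D one]
store D one S store store => store S west one S store store   [D ::= S west]
store S west one S store store => store store west one S store store   [S ::= store]
store store west one S store store => store store west one store store store   [S ::= store]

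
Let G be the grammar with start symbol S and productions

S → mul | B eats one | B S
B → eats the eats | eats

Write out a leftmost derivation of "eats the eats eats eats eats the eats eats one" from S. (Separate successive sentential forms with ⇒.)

S ⇒ B S ⇒ eats the eats S ⇒ eats the eats B S ⇒ eats the eats eats S ⇒ eats the eats eats B S ⇒ eats the eats eats eats S ⇒ eats the eats eats eats B eats one ⇒ eats the eats eats eats eats the eats eats one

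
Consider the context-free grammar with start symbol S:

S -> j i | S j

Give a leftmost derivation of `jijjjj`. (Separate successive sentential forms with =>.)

S => Sj => Sjj => Sjjj => Sjjjj => jijjjj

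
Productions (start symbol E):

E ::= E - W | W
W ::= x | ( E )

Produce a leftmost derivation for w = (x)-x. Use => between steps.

E => E-W => W-W => (E)-W => (W)-W => (x)-W => (x)-x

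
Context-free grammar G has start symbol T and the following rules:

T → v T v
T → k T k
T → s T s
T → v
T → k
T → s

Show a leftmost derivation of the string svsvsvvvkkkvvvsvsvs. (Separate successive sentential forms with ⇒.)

T⇒sTs⇒svTvs⇒svsTsvs⇒svsvTvsvs⇒svsvsTsvsvs⇒svsvsvTvsvsvs⇒svsvsvvTvvsvsvs⇒svsvsvvvTvvvsvsvs⇒svsvsvvvkTkvvvsvsvs⇒svsvsvvvkkkvvvsvsvs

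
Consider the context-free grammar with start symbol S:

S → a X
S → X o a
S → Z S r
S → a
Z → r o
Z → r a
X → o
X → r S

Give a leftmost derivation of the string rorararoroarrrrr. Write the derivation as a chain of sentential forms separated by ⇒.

S ⇒ ZSr ⇒ roSr ⇒ roZSrr ⇒ roraSrr ⇒ roraZSrrr ⇒ roraraSrrr ⇒ roraraZSrrrr ⇒ rorararoSrrrr ⇒ rorararoZSrrrrr ⇒ rorararoroSrrrrr ⇒ rorararoroarrrrr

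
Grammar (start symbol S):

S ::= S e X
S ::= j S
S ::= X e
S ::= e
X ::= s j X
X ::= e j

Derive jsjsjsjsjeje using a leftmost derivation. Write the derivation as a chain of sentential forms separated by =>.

S=>jS=>jXe=>jsjXe=>jsjsjXe=>jsjsjsjXe=>jsjsjsjsjXe=>jsjsjsjsjeje

S => jS   [S ::= j S]
jS => jXe   [S ::= X e]
jXe => jsjXe   [X ::= s j X]
jsjXe => jsjsjXe   [X ::= s j X]
jsjsjXe => jsjsjsjXe   [X ::= s j X]
jsjsjsjXe => jsjsjsjsjXe   [X ::= s j X]
jsjsjsjsjXe => jsjsjsjsjeje   [X ::= e j]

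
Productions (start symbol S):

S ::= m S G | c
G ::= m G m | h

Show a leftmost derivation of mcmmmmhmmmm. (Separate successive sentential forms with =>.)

S => mSG => mcG => mcmGm => mcmmGmm => mcmmmGmmm => mcmmmmGmmmm => mcmmmmhmmmm

S => mSG   [S ::= m S G]
mSG => mcG   [S ::= c]
mcG => mcmGm   [G ::= m G m]
mcmGm => mcmmGmm   [G ::= m G m]
mcmmGmm => mcmmmGmmm   [G ::= m G m]
mcmmmGmmm => mcmmmmGmmmm   [G ::= m G m]
mcmmmmGmmmm => mcmmmmhmmmm   [G ::= h]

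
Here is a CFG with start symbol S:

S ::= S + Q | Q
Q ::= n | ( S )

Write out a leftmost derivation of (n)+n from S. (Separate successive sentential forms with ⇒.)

S ⇒ S+Q   [S ::= S + Q]
S+Q ⇒ Q+Q   [S ::= Q]
Q+Q ⇒ (S)+Q   [Q ::= ( S )]
(S)+Q ⇒ (Q)+Q   [S ::= Q]
(Q)+Q ⇒ (n)+Q   [Q ::= n]
(n)+Q ⇒ (n)+n   [Q ::= n]

S⇒S+Q⇒Q+Q⇒(S)+Q⇒(Q)+Q⇒(n)+Q⇒(n)+n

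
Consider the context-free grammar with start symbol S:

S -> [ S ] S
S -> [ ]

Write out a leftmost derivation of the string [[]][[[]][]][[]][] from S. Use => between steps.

S => [S]S   [S -> [ S ] S]
[S]S => [[]]S   [S -> [ ]]
[[]]S => [[]][S]S   [S -> [ S ] S]
[[]][S]S => [[]][[S]S]S   [S -> [ S ] S]
[[]][[S]S]S => [[]][[[]]S]S   [S -> [ ]]
[[]][[[]]S]S => [[]][[[]][]]S   [S -> [ ]]
[[]][[[]][]]S => [[]][[[]][]][S]S   [S -> [ S ] S]
[[]][[[]][]][S]S => [[]][[[]][]][[]]S   [S -> [ ]]
[[]][[[]][]][[]]S => [[]][[[]][]][[]][]   [S -> [ ]]

S => [S]S => [[]]S => [[]][S]S => [[]][[S]S]S => [[]][[[]]S]S => [[]][[[]][]]S => [[]][[[]][]][S]S => [[]][[[]][]][[]]S => [[]][[[]][]][[]][]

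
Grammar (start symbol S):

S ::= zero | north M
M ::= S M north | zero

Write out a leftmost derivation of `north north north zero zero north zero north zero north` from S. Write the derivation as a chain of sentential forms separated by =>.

S => north M   [S ::= north M]
north M => north S M north   [M ::= S M north]
north S M north => north north M M north   [S ::= north M]
north north M M north => north north S M north M north   [M ::= S M north]
north north S M north M north => north north north M M north M north   [S ::= north M]
north north north M M north M north => north north north S M north M north M north   [M ::= S M north]
north north north S M north M north M north => north north north zero M north M north M north   [S ::= zero]
north north north zero M north M north M north => north north north zero zero north M north M north   [M ::= zero]
north north north zero zero north M north M north => north north north zero zero north zero north M north   [M ::= zero]
north north north zero zero north zero north M north => north north north zero zero north zero north zero north   [M ::= zero]

S => north M => north S M north => north north M M north => north north S M north M north => north north north M M north M north => north north north S M north M north M north => north north north zero M north M north M north => north north north zero zero north M north M north => north north north zero zero north zero north M north => north north north zero zero north zero north zero north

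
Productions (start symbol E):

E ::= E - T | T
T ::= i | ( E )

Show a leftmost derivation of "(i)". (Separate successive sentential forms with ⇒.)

E⇒T⇒(E)⇒(T)⇒(i)

E ⇒ T   [E ::= T]
T ⇒ (E)   [T ::= ( E )]
(E) ⇒ (T)   [E ::= T]
(T) ⇒ (i)   [T ::= i]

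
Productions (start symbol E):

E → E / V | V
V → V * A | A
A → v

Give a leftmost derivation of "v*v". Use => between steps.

E => V => V*A => A*A => v*A => v*v

E => V   [E → V]
V => V*A   [V → V * A]
V*A => A*A   [V → A]
A*A => v*A   [A → v]
v*A => v*v   [A → v]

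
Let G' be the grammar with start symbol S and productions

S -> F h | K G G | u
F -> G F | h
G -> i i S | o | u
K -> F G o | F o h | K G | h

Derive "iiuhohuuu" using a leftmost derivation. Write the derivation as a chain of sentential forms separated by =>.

S => KGG => KGGG => FohGGG => GFohGGG => iiSFohGGG => iiuFohGGG => iiuhohGGG => iiuhohuGG => iiuhohuuG => iiuhohuuu

S => KGG   [S -> K G G]
KGG => KGGG   [K -> K G]
KGGG => FohGGG   [K -> F o h]
FohGGG => GFohGGG   [F -> G F]
GFohGGG => iiSFohGGG   [G -> i i S]
iiSFohGGG => iiuFohGGG   [S -> u]
iiuFohGGG => iiuhohGGG   [F -> h]
iiuhohGGG => iiuhohuGG   [G -> u]
iiuhohuGG => iiuhohuuG   [G -> u]
iiuhohuuG => iiuhohuuu   [G -> u]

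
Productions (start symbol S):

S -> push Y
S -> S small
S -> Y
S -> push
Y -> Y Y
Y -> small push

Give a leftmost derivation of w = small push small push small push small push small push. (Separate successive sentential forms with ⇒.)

S ⇒ Y ⇒ Y Y ⇒ small push Y ⇒ small push Y Y ⇒ small push Y Y Y ⇒ small push Y Y Y Y ⇒ small push small push Y Y Y ⇒ small push small push small push Y Y ⇒ small push small push small push small push Y ⇒ small push small push small push small push small push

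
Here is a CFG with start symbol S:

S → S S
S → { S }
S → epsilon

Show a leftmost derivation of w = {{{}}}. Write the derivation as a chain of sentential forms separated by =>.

S=>{S}=>{SS}=>{{S}S}=>{{{S}}S}=>{{{}}S}=>{{{}}}

S => {S}   [S → { S }]
{S} => {SS}   [S → S S]
{SS} => {{S}S}   [S → { S }]
{{S}S} => {{{S}}S}   [S → { S }]
{{{S}}S} => {{{}}S}   [S → epsilon]
{{{}}S} => {{{}}}   [S → epsilon]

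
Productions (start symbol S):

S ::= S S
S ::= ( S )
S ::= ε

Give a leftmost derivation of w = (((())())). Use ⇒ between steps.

S⇒(S)⇒((S))⇒((SS))⇒(((S)S))⇒((((S))S))⇒(((())S))⇒(((())(S)))⇒(((())()))

S ⇒ (S)   [S ::= ( S )]
(S) ⇒ ((S))   [S ::= ( S )]
((S)) ⇒ ((SS))   [S ::= S S]
((SS)) ⇒ (((S)S))   [S ::= ( S )]
(((S)S)) ⇒ ((((S))S))   [S ::= ( S )]
((((S))S)) ⇒ (((())S))   [S ::= ε]
(((())S)) ⇒ (((())(S)))   [S ::= ( S )]
(((())(S))) ⇒ (((())()))   [S ::= ε]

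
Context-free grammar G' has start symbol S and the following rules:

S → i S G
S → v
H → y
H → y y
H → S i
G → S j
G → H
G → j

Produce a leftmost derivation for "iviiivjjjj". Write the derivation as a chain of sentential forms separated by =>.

S => iSG => ivG => ivSj => iviSGj => iviiSGGj => iviiiSGGGj => iviiivGGGj => iviiivjGGj => iviiivjjGj => iviiivjjjj

S => iSG   [S → i S G]
iSG => ivG   [S → v]
ivG => ivSj   [G → S j]
ivSj => iviSGj   [S → i S G]
iviSGj => iviiSGGj   [S → i S G]
iviiSGGj => iviiiSGGGj   [S → i S G]
iviiiSGGGj => iviiivGGGj   [S → v]
iviiivGGGj => iviiivjGGj   [G → j]
iviiivjGGj => iviiivjjGj   [G → j]
iviiivjjGj => iviiivjjjj   [G → j]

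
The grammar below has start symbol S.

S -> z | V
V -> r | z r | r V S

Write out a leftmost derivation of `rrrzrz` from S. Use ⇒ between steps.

S ⇒ V   [S -> V]
V ⇒ rVS   [V -> r V S]
rVS ⇒ rrS   [V -> r]
rrS ⇒ rrV   [S -> V]
rrV ⇒ rrrVS   [V -> r V S]
rrrVS ⇒ rrrzrS   [V -> z r]
rrrzrS ⇒ rrrzrz   [S -> z]

S⇒V⇒rVS⇒rrS⇒rrV⇒rrrVS⇒rrrzrS⇒rrrzrz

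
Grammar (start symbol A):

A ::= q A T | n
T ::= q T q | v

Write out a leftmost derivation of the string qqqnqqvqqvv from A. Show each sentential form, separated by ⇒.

A ⇒ qAT   [A ::= q A T]
qAT ⇒ qqATT   [A ::= q A T]
qqATT ⇒ qqqATTT   [A ::= q A T]
qqqATTT ⇒ qqqnTTT   [A ::= n]
qqqnTTT ⇒ qqqnqTqTT   [T ::= q T q]
qqqnqTqTT ⇒ qqqnqqTqqTT   [T ::= q T q]
qqqnqqTqqTT ⇒ qqqnqqvqqTT   [T ::= v]
qqqnqqvqqTT ⇒ qqqnqqvqqvT   [T ::= v]
qqqnqqvqqvT ⇒ qqqnqqvqqvv   [T ::= v]

A⇒qAT⇒qqATT⇒qqqATTT⇒qqqnTTT⇒qqqnqTqTT⇒qqqnqqTqqTT⇒qqqnqqvqqTT⇒qqqnqqvqqvT⇒qqqnqqvqqvv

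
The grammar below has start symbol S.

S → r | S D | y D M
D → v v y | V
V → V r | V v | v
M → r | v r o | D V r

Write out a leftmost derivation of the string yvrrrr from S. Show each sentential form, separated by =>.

S => yDM   [S → y D M]
yDM => yVM   [D → V]
yVM => yVrM   [V → V r]
yVrM => yVrrM   [V → V r]
yVrrM => yVrrrM   [V → V r]
yVrrrM => yvrrrM   [V → v]
yvrrrM => yvrrrr   [M → r]

S=>yDM=>yVM=>yVrM=>yVrrM=>yVrrrM=>yvrrrM=>yvrrrr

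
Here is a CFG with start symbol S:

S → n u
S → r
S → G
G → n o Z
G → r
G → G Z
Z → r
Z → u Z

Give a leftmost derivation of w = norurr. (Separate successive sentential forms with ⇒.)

S ⇒ G ⇒ GZ ⇒ GZZ ⇒ noZZZ ⇒ norZZ ⇒ noruZZ ⇒ norurZ ⇒ norurr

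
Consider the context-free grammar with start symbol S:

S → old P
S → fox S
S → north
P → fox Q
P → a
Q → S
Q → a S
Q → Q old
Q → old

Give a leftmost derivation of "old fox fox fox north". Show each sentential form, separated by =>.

S => old P => old fox Q => old fox S => old fox fox S => old fox fox fox S => old fox fox fox north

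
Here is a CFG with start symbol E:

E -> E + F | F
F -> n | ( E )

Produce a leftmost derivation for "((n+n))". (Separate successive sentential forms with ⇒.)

E ⇒ F ⇒ (E) ⇒ (F) ⇒ ((E)) ⇒ ((E+F)) ⇒ ((F+F)) ⇒ ((n+F)) ⇒ ((n+n))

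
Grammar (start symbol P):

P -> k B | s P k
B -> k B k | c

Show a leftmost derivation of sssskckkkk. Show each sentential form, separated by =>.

P => sPk => ssPkk => sssPkkk => ssssPkkkk => sssskBkkkk => sssskckkkk

P => sPk   [P -> s P k]
sPk => ssPkk   [P -> s P k]
ssPkk => sssPkkk   [P -> s P k]
sssPkkk => ssssPkkkk   [P -> s P k]
ssssPkkkk => sssskBkkkk   [P -> k B]
sssskBkkkk => sssskckkkk   [B -> c]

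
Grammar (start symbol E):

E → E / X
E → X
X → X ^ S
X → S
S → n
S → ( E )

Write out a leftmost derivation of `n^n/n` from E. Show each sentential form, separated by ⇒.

E ⇒ E/X ⇒ X/X ⇒ X^S/X ⇒ S^S/X ⇒ n^S/X ⇒ n^n/X ⇒ n^n/S ⇒ n^n/n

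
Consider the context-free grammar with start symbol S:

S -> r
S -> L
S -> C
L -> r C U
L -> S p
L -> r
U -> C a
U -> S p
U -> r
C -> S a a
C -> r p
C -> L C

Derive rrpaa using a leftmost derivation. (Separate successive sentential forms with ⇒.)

S ⇒ C ⇒ Saa ⇒ Caa ⇒ LCaa ⇒ rCaa ⇒ rrpaa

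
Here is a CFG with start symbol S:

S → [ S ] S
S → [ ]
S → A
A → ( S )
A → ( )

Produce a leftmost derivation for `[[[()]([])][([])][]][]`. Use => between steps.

S => [S]S   [S → [ S ] S]
[S]S => [[S]S]S   [S → [ S ] S]
[[S]S]S => [[[S]S]S]S   [S → [ S ] S]
[[[S]S]S]S => [[[A]S]S]S   [S → A]
[[[A]S]S]S => [[[()]S]S]S   [A → ( )]
[[[()]S]S]S => [[[()]A]S]S   [S → A]
[[[()]A]S]S => [[[()](S)]S]S   [A → ( S )]
[[[()](S)]S]S => [[[()]([])]S]S   [S → [ ]]
[[[()]([])]S]S => [[[()]([])][S]S]S   [S → [ S ] S]
[[[()]([])][S]S]S => [[[()]([])][A]S]S   [S → A]
[[[()]([])][A]S]S => [[[()]([])][(S)]S]S   [A → ( S )]
[[[()]([])][(S)]S]S => [[[()]([])][([])]S]S   [S → [ ]]
[[[()]([])][([])]S]S => [[[()]([])][([])][]]S   [S → [ ]]
[[[()]([])][([])][]]S => [[[()]([])][([])][]][]   [S → [ ]]

S=>[S]S=>[[S]S]S=>[[[S]S]S]S=>[[[A]S]S]S=>[[[()]S]S]S=>[[[()]A]S]S=>[[[()](S)]S]S=>[[[()]([])]S]S=>[[[()]([])][S]S]S=>[[[()]([])][A]S]S=>[[[()]([])][(S)]S]S=>[[[()]([])][([])]S]S=>[[[()]([])][([])][]]S=>[[[()]([])][([])][]][]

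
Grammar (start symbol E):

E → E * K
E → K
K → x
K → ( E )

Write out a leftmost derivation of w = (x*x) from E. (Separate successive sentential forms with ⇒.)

E⇒K⇒(E)⇒(E*K)⇒(K*K)⇒(x*K)⇒(x*x)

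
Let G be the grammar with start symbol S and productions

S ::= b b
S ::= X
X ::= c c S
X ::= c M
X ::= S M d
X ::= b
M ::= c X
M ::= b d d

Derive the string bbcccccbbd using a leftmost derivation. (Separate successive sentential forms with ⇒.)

S ⇒ X ⇒ SMd ⇒ bbMd ⇒ bbcXd ⇒ bbcccSd ⇒ bbcccXd ⇒ bbcccccSd ⇒ bbcccccbbd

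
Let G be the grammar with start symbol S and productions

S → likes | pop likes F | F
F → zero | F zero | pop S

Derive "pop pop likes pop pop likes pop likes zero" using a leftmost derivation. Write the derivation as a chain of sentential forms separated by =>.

S => F => pop S => pop pop likes F => pop pop likes F zero => pop pop likes pop S zero => pop pop likes pop pop likes F zero => pop pop likes pop pop likes pop S zero => pop pop likes pop pop likes pop likes zero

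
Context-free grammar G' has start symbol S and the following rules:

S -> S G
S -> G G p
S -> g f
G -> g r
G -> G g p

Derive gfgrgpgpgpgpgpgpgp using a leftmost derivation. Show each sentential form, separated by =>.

S=>SG=>gfG=>gfGgp=>gfGgpgp=>gfGgpgpgp=>gfGgpgpgpgp=>gfGgpgpgpgpgp=>gfGgpgpgpgpgpgp=>gfGgpgpgpgpgpgpgp=>gfgrgpgpgpgpgpgpgp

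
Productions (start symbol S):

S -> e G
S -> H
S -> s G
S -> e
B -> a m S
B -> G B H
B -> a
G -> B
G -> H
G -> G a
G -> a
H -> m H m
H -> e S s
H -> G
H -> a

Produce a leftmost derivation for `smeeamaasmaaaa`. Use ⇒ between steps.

S ⇒ sG ⇒ sGa ⇒ sGaa ⇒ sGaaa ⇒ sGaaaa ⇒ sHaaaa ⇒ smHmaaaa ⇒ smeSsmaaaa ⇒ smeeGsmaaaa ⇒ smeeGasmaaaa ⇒ smeeBasmaaaa ⇒ smeeamSasmaaaa ⇒ smeeamHasmaaaa ⇒ smeeamaasmaaaa

S ⇒ sG   [S -> s G]
sG ⇒ sGa   [G -> G a]
sGa ⇒ sGaa   [G -> G a]
sGaa ⇒ sGaaa   [G -> G a]
sGaaa ⇒ sGaaaa   [G -> G a]
sGaaaa ⇒ sHaaaa   [G -> H]
sHaaaa ⇒ smHmaaaa   [H -> m H m]
smHmaaaa ⇒ smeSsmaaaa   [H -> e S s]
smeSsmaaaa ⇒ smeeGsmaaaa   [S -> e G]
smeeGsmaaaa ⇒ smeeGasmaaaa   [G -> G a]
smeeGasmaaaa ⇒ smeeBasmaaaa   [G -> B]
smeeBasmaaaa ⇒ smeeamSasmaaaa   [B -> a m S]
smeeamSasmaaaa ⇒ smeeamHasmaaaa   [S -> H]
smeeamHasmaaaa ⇒ smeeamaasmaaaa   [H -> a]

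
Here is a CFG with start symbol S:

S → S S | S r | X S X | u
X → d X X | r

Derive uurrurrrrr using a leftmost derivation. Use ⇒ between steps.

S⇒Sr⇒Srr⇒Srrr⇒Srrrr⇒Srrrrr⇒SSrrrrr⇒SrSrrrrr⇒SrrSrrrrr⇒SSrrSrrrrr⇒uSrrSrrrrr⇒uurrSrrrrr⇒uurrurrrrr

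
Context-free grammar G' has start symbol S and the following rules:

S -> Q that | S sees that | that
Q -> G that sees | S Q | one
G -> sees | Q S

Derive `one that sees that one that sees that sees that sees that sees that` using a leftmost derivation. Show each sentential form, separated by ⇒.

S ⇒ S sees that ⇒ S sees that sees that ⇒ S sees that sees that sees that ⇒ S sees that sees that sees that sees that ⇒ Q that sees that sees that sees that sees that ⇒ S Q that sees that sees that sees that sees that ⇒ S sees that Q that sees that sees that sees that sees that ⇒ Q that sees that Q that sees that sees that sees that sees that ⇒ one that sees that Q that sees that sees that sees that sees that ⇒ one that sees that one that sees that sees that sees that sees that

S ⇒ S sees that   [S -> S sees that]
S sees that ⇒ S sees that sees that   [S -> S sees that]
S sees that sees that ⇒ S sees that sees that sees that   [S -> S sees that]
S sees that sees that sees that ⇒ S sees that sees that sees that sees that   [S -> S sees that]
S sees that sees that sees that sees that ⇒ Q that sees that sees that sees that sees that   [S -> Q that]
Q that sees that sees that sees that sees that ⇒ S Q that sees that sees that sees that sees that   [Q -> S Q]
S Q that sees that sees that sees that sees that ⇒ S sees that Q that sees that sees that sees that sees that   [S -> S sees that]
S sees that Q that sees that sees that sees that sees that ⇒ Q that sees that Q that sees that sees that sees that sees that   [S -> Q that]
Q that sees that Q that sees that sees that sees that sees that ⇒ one that sees that Q that sees that sees that sees that sees that   [Q -> one]
one that sees that Q that sees that sees that sees that sees that ⇒ one that sees that one that sees that sees that sees that sees that   [Q -> one]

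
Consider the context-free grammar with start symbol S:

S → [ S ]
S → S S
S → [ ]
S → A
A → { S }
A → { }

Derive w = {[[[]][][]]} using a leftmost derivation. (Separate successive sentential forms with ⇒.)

S ⇒ A ⇒ {S} ⇒ {[S]} ⇒ {[SS]} ⇒ {[SSS]} ⇒ {[[S]SS]} ⇒ {[[[]]SS]} ⇒ {[[[]][]S]} ⇒ {[[[]][][]]}

S ⇒ A   [S → A]
A ⇒ {S}   [A → { S }]
{S} ⇒ {[S]}   [S → [ S ]]
{[S]} ⇒ {[SS]}   [S → S S]
{[SS]} ⇒ {[SSS]}   [S → S S]
{[SSS]} ⇒ {[[S]SS]}   [S → [ S ]]
{[[S]SS]} ⇒ {[[[]]SS]}   [S → [ ]]
{[[[]]SS]} ⇒ {[[[]][]S]}   [S → [ ]]
{[[[]][]S]} ⇒ {[[[]][][]]}   [S → [ ]]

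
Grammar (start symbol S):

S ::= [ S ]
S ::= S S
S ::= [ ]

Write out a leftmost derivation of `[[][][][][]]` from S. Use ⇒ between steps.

S ⇒ [S] ⇒ [SS] ⇒ [[]S] ⇒ [[]SS] ⇒ [[]SSS] ⇒ [[]SSSS] ⇒ [[][]SSS] ⇒ [[][][]SS] ⇒ [[][][][]S] ⇒ [[][][][][]]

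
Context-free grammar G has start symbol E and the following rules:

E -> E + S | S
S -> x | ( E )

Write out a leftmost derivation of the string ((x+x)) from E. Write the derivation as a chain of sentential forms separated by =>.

E => S => (E) => (S) => ((E)) => ((E+S)) => ((S+S)) => ((x+S)) => ((x+x))

E => S   [E -> S]
S => (E)   [S -> ( E )]
(E) => (S)   [E -> S]
(S) => ((E))   [S -> ( E )]
((E)) => ((E+S))   [E -> E + S]
((E+S)) => ((S+S))   [E -> S]
((S+S)) => ((x+S))   [S -> x]
((x+S)) => ((x+x))   [S -> x]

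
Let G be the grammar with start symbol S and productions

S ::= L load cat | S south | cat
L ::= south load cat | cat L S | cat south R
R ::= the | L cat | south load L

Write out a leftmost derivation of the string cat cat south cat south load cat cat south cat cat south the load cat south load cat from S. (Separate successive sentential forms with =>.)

S => L load cat   [S ::= L load cat]
L load cat => cat L S load cat   [L ::= cat L S]
cat L S load cat => cat cat south R S load cat   [L ::= cat south R]
cat cat south R S load cat => cat cat south L cat S load cat   [R ::= L cat]
cat cat south L cat S load cat => cat cat south cat L S cat S load cat   [L ::= cat L S]
cat cat south cat L S cat S load cat => cat cat south cat south load cat S cat S load cat   [L ::= south load cat]
cat cat south cat south load cat S cat S load cat => cat cat south cat south load cat S south cat S load cat   [S ::= S south]
cat cat south cat south load cat S south cat S load cat => cat cat south cat south load cat cat south cat S load cat   [S ::= cat]
cat cat south cat south load cat cat south cat S load cat => cat cat south cat south load cat cat south cat S south load cat   [S ::= S south]
cat cat south cat south load cat cat south cat S south load cat => cat cat south cat south load cat cat south cat L load cat south load cat   [S ::= L load cat]
cat cat south cat south load cat cat south cat L load cat south load cat => cat cat south cat south load cat cat south cat cat south R load cat south load cat   [L ::= cat south R]
cat cat south cat south load cat cat south cat cat south R load cat south load cat => cat cat south cat south load cat cat south cat cat south the load cat south load cat   [R ::= the]

S => L load cat => cat L S load cat => cat cat south R S load cat => cat cat south L cat S load cat => cat cat south cat L S cat S load cat => cat cat south cat south load cat S cat S load cat => cat cat south cat south load cat S south cat S load cat => cat cat south cat south load cat cat south cat S load cat => cat cat south cat south load cat cat south cat S south load cat => cat cat south cat south load cat cat south cat L load cat south load cat => cat cat south cat south load cat cat south cat cat south R load cat south load cat => cat cat south cat south load cat cat south cat cat south the load cat south load cat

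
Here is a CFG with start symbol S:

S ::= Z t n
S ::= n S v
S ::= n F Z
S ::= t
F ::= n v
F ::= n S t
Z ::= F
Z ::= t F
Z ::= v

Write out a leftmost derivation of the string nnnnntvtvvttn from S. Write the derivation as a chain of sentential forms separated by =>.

S => Ztn   [S ::= Z t n]
Ztn => Ftn   [Z ::= F]
Ftn => nSttn   [F ::= n S t]
nSttn => nnSvttn   [S ::= n S v]
nnSvttn => nnnFZvttn   [S ::= n F Z]
nnnFZvttn => nnnnStZvttn   [F ::= n S t]
nnnnStZvttn => nnnnnSvtZvttn   [S ::= n S v]
nnnnnSvtZvttn => nnnnntvtZvttn   [S ::= t]
nnnnntvtZvttn => nnnnntvtvvttn   [Z ::= v]

S => Ztn => Ftn => nSttn => nnSvttn => nnnFZvttn => nnnnStZvttn => nnnnnSvtZvttn => nnnnntvtZvttn => nnnnntvtvvttn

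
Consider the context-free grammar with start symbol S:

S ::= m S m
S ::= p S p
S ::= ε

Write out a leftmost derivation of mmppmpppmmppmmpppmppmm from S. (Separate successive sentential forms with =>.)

S => mSm => mmSmm => mmpSpmm => mmppSppmm => mmppmSmppmm => mmppmpSpmppmm => mmppmppSppmppmm => mmppmpppSpppmppmm => mmppmpppmSmpppmppmm => mmppmpppmmSmmpppmppmm => mmppmpppmmpSpmmpppmppmm => mmppmpppmmppmmpppmppmm

S => mSm   [S ::= m S m]
mSm => mmSmm   [S ::= m S m]
mmSmm => mmpSpmm   [S ::= p S p]
mmpSpmm => mmppSppmm   [S ::= p S p]
mmppSppmm => mmppmSmppmm   [S ::= m S m]
mmppmSmppmm => mmppmpSpmppmm   [S ::= p S p]
mmppmpSpmppmm => mmppmppSppmppmm   [S ::= p S p]
mmppmppSppmppmm => mmppmpppSpppmppmm   [S ::= p S p]
mmppmpppSpppmppmm => mmppmpppmSmpppmppmm   [S ::= m S m]
mmppmpppmSmpppmppmm => mmppmpppmmSmmpppmppmm   [S ::= m S m]
mmppmpppmmSmmpppmppmm => mmppmpppmmpSpmmpppmppmm   [S ::= p S p]
mmppmpppmmpSpmmpppmppmm => mmppmpppmmppmmpppmppmm   [S ::= ε]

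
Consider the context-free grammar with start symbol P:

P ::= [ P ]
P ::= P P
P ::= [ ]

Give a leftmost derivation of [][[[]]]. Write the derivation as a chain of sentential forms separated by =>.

P => PP   [P ::= P P]
PP => []P   [P ::= [ ]]
[]P => [][P]   [P ::= [ P ]]
[][P] => [][[P]]   [P ::= [ P ]]
[][[P]] => [][[[]]]   [P ::= [ ]]

P=>PP=>[]P=>[][P]=>[][[P]]=>[][[[]]]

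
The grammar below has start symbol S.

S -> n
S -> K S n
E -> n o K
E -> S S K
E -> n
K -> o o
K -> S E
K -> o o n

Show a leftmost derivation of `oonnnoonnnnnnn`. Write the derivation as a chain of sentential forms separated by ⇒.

S⇒KSn⇒ooSn⇒ooKSnn⇒ooSESnn⇒ooKSnESnn⇒ooSESnESnn⇒oonESnESnn⇒oonSSKSnESnn⇒oonnSKSnESnn⇒oonnnKSnESnn⇒oonnnoonSnESnn⇒oonnnoonnnESnn⇒oonnnoonnnnSnn⇒oonnnoonnnnnnn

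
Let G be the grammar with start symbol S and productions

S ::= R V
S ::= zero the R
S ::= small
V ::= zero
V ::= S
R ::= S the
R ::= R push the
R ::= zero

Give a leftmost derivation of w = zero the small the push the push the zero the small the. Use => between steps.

S => zero the R => zero the S the => zero the R V the => zero the S the V the => zero the R V the V the => zero the R push the V the V the => zero the R push the push the V the V the => zero the S the push the push the V the V the => zero the small the push the push the V the V the => zero the small the push the push the zero the V the => zero the small the push the push the zero the S the => zero the small the push the push the zero the small the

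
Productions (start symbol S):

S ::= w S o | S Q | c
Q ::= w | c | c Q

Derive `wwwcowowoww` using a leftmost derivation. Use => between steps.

S => SQ   [S ::= S Q]
SQ => SQQ   [S ::= S Q]
SQQ => wSoQQ   [S ::= w S o]
wSoQQ => wSQoQQ   [S ::= S Q]
wSQoQQ => wwSoQoQQ   [S ::= w S o]
wwSoQoQQ => wwSQoQoQQ   [S ::= S Q]
wwSQoQoQQ => wwwSoQoQoQQ   [S ::= w S o]
wwwSoQoQoQQ => wwwcoQoQoQQ   [S ::= c]
wwwcoQoQoQQ => wwwcowoQoQQ   [Q ::= w]
wwwcowoQoQQ => wwwcowowoQQ   [Q ::= w]
wwwcowowoQQ => wwwcowowowQ   [Q ::= w]
wwwcowowowQ => wwwcowowoww   [Q ::= w]

S => SQ => SQQ => wSoQQ => wSQoQQ => wwSoQoQQ => wwSQoQoQQ => wwwSoQoQoQQ => wwwcoQoQoQQ => wwwcowoQoQQ => wwwcowowoQQ => wwwcowowowQ => wwwcowowoww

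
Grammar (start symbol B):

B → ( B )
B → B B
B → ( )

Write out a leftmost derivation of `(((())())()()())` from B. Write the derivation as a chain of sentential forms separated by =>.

B => (B) => (BB) => (BBB) => (BBBB) => ((B)BBB) => ((BB)BBB) => (((B)B)BBB) => (((())B)BBB) => (((())())BBB) => (((())())()BB) => (((())())()()B) => (((())())()()())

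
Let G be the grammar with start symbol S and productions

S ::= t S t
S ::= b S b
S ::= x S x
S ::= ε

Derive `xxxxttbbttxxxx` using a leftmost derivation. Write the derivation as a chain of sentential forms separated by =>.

S => xSx => xxSxx => xxxSxxx => xxxxSxxxx => xxxxtStxxxx => xxxxttSttxxxx => xxxxttbSbttxxxx => xxxxttbbttxxxx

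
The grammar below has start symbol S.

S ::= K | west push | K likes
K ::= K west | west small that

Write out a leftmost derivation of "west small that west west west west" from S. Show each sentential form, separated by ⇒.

S ⇒ K ⇒ K west ⇒ K west west ⇒ K west west west ⇒ K west west west west ⇒ west small that west west west west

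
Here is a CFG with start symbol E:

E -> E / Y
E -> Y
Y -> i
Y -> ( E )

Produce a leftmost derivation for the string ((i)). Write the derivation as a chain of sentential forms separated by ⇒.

E ⇒ Y ⇒ (E) ⇒ (Y) ⇒ ((E)) ⇒ ((Y)) ⇒ ((i))

E ⇒ Y   [E -> Y]
Y ⇒ (E)   [Y -> ( E )]
(E) ⇒ (Y)   [E -> Y]
(Y) ⇒ ((E))   [Y -> ( E )]
((E)) ⇒ ((Y))   [E -> Y]
((Y)) ⇒ ((i))   [Y -> i]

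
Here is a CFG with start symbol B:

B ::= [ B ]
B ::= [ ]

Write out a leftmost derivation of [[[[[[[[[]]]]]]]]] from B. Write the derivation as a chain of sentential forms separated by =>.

B => [B] => [[B]] => [[[B]]] => [[[[B]]]] => [[[[[B]]]]] => [[[[[[B]]]]]] => [[[[[[[B]]]]]]] => [[[[[[[[B]]]]]]]] => [[[[[[[[[]]]]]]]]]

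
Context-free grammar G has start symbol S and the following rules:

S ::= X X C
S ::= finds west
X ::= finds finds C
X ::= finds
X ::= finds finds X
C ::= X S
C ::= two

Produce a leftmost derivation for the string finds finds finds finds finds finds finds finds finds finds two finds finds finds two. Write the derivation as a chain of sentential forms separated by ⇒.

S ⇒ X X C   [S ::= X X C]
X X C ⇒ finds finds X X C   [X ::= finds finds X]
finds finds X X C ⇒ finds finds finds finds X X C   [X ::= finds finds X]
finds finds finds finds X X C ⇒ finds finds finds finds finds finds X X C   [X ::= finds finds X]
finds finds finds finds finds finds X X C ⇒ finds finds finds finds finds finds finds finds X X C   [X ::= finds finds X]
finds finds finds finds finds finds finds finds X X C ⇒ finds finds finds finds finds finds finds finds finds finds C X C   [X ::= finds finds C]
finds finds finds finds finds finds finds finds finds finds C X C ⇒ finds finds finds finds finds finds finds finds finds finds two X C   [C ::= two]
finds finds finds finds finds finds finds finds finds finds two X C ⇒ finds finds finds finds finds finds finds finds finds finds two finds finds X C   [X ::= finds finds X]
finds finds finds finds finds finds finds finds finds finds two finds finds X C ⇒ finds finds finds finds finds finds finds finds finds finds two finds finds finds C   [X ::= finds]
finds finds finds finds finds finds finds finds finds finds two finds finds finds C ⇒ finds finds finds finds finds finds finds finds finds finds two finds finds finds two   [C ::= two]

S ⇒ X X C ⇒ finds finds X X C ⇒ finds finds finds finds X X C ⇒ finds finds finds finds finds finds X X C ⇒ finds finds finds finds finds finds finds finds X X C ⇒ finds finds finds finds finds finds finds finds finds finds C X C ⇒ finds finds finds finds finds finds finds finds finds finds two X C ⇒ finds finds finds finds finds finds finds finds finds finds two finds finds X C ⇒ finds finds finds finds finds finds finds finds finds finds two finds finds finds C ⇒ finds finds finds finds finds finds finds finds finds finds two finds finds finds two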